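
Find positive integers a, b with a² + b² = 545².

We need a² + b² = 545² = 297025.
Trying: 33² + 544² = 1089 + 295936 = 297025 ✓

(33, 544, 545)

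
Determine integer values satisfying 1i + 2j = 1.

Step 1: Check solvability.
gcd(1, 2) = 1
Since 1 divides 1, solutions exist.

Step 2: Apply extended Euclidean algorithm to find gcd.
We find integers such that 1*x0 + 2*y0 = 1

Step 3: Scale the particular solution.
Multiply by 1/1 = 1:
i = 1, j = 0

Step 4: Verify.
1*(1) + 2*(0) = 1 = 1 ✓

i = 1, j = 0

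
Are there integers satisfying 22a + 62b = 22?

Step 1: Compute gcd(22, 62).
gcd(22, 62) = 2

Step 2: Check divisibility.
Does 2 divide 22? 22 = 2 x 11, so yes.

By the theorem on linear Diophantine equations, 22a + 62b = 22 has integer solutions if and only if gcd(22, 62) divides 22. Since 2 | 22, solutions exist.

Yes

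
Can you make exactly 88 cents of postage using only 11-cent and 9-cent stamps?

We need non-negative x, y with 11x + 9y = 88.
gcd(11, 9) = 1 divides 88, so integer solutions exist.
Search for a non-negative one: x = 8 gives 9y = 88 - 88 = 0, so y = 0.
Check: 11·8 + 9·0 = 88 ✓

Yes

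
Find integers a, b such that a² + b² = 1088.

We need to find integers a, b > 0 such that a² + b² = 1088.
Trying a = 8: b² = 1088 - 8² = 1088 - 64 = 1024
b = 32
Check: 8² + 32² = 64 + 1024 = 1088 ✓

1088 = 8² + 32²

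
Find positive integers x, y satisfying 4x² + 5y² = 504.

Try small values of x and check whether (504 - 4x²)/5 is a perfect square.
x = 9: 4·9² = 324, so 5y² = 504 - 324 = 180, giving y² = 36, y = 6.
Check: 4·9² + 5·6² = 324 + 180 = 504 ✓

x = 9, y = 6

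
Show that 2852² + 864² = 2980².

Compute a² + b² = 2852² + 864² = 8133904 + 746496 = 8880400
Compute c² = 2980² = 8880400
Since 8880400 = 8880400, confirmed.

Yes, it is a Pythagorean triple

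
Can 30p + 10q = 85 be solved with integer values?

Step 1: Compute gcd(30, 10).
gcd(30, 10) = 10

Step 2: Check divisibility.
Does 10 divide 85? 85 = 10 x 8 + 5, so no.

By the theorem on linear Diophantine equations, 30p + 10q = 85 has integer solutions if and only if gcd(30, 10) divides 85. Since 10 does not divide 85, no solutions exist.

No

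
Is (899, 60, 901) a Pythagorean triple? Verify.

Compute a² + b² = 899² + 60² = 808201 + 3600 = 811801
Compute c² = 901² = 811801
Since 811801 = 811801, confirmed.

Yes, it is a Pythagorean triple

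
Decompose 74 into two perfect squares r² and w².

We need to find integers r, w > 0 such that r² + w² = 74.
Trying r = 5: w² = 74 - 5² = 74 - 25 = 49
w = 7
Check: 5² + 7² = 25 + 49 = 74 ✓

74 = 5² + 7²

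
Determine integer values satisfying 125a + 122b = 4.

Step 1: Check solvability.
gcd(125, 122) = 1
Since 1 divides 4, solutions exist.

Step 2: Apply extended Euclidean algorithm to find gcd.
We find integers such that 125*x0 + 122*y0 = 1

Step 3: Scale the particular solution.
Multiply by 4/1 = 4:
a = 164, b = -168

Step 4: Verify.
125*(164) + 122*(-168) = 4 = 4 ✓

a = 164, b = -168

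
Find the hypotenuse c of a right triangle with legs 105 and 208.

c² = a² + b² = 105² + 208² = 11025 + 43264 = 54289
c = sqrt(54289) = 233

233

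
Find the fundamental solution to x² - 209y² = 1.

We seek the smallest positive integers (x, y) with x² - 209y² = 1, i.e., x² = 209y² + 1.
Try successive y values:
y = 1: x² = 209·1² + 1 = 210, not a perfect square
y = 2: x² = 209·2² + 1 = 837, not a perfect square
y = 3: x² = 209·3² + 1 = 1882, not a perfect square
... continuing the search (or via continued fractions) ...
y = 3220: x² = 209·3220² + 1 = 2166995601, x = 46551 ✓

Verify: 46551² - 209·3220² = 2166995601 - 2166995600 = 1 ✓

x = 46551, y = 3220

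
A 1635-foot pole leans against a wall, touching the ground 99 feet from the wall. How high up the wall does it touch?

The ladder, wall, and ground form a right triangle with hypotenuse 1635 and one leg 99.
By the Pythagorean theorem: h² = 1635² - 99² = 2673225 - 9801 = 2663424
h = √2663424 = 1632 feet

1632 feet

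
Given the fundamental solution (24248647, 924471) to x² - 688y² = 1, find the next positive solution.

Solutions to x² - Dy² = 1 are generated by powers of (x₀ + y₀√D).
The next solution satisfies x₁ + y₁√688 = (x₀ + y₀√688)², giving:
x₁ = x₀² + 688y₀² = 24248647² + 688·924471² = 587996881330609 + 587996881330608 = 1175993762661217
y₁ = 2x₀y₀ = 2·24248647·924471 = 44834341881474

Verify: 1175993762661217² - 688·44834341881474² = 1382961329818086779093915921089 - 1382961329818086779093915921088 = 1 ✓

x = 1175993762661217, y = 44834341881474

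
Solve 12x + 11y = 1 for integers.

Step 1: Check solvability.
gcd(12, 11) = 1
Since 1 divides 1, solutions exist.

Step 2: Apply extended Euclidean algorithm to find gcd.
We find integers such that 12*x0 + 11*y0 = 1

Step 3: Scale the particular solution.
Multiply by 1/1 = 1:
x = 1, y = -1

Step 4: Verify.
12*(1) + 11*(-1) = 1 = 1 ✓

x = 1, y = -1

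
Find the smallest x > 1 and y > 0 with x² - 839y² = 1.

We seek the smallest positive integers (x, y) with x² - 839y² = 1, i.e., x² = 839y² + 1.
Try successive y values:
y = 1: x² = 839·1² + 1 = 840, not a perfect square
y = 2: x² = 839·2² + 1 = 3357, not a perfect square
y = 3: x² = 839·3² + 1 = 7552, not a perfect square
... continuing the search (or via continued fractions) ...
y = 29: x² = 839·29² + 1 = 705600, x = 840 ✓

Verify: 840² - 839·29² = 705600 - 705599 = 1 ✓

x = 840, y = 29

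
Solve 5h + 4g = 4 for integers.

Step 1: Check solvability.
gcd(5, 4) = 1
Since 1 divides 4, solutions exist.

Step 2: Apply extended Euclidean algorithm to find gcd.
We find integers such that 5*x0 + 4*y0 = 1

Step 3: Scale the particular solution.
Multiply by 4/1 = 4:
h = 4, g = -4

Step 4: Verify.
5*(4) + 4*(-4) = 4 = 4 ✓

h = 4, g = -4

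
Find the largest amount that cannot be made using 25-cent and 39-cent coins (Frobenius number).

For two coprime denominations a and b, the Frobenius number (largest value not representable as a non-negative combination) is ab - a - b.
Here gcd(25, 39) = 1, so they are coprime.
F(25, 39) = 25·39 - 25 - 39 = 975 - 64 = 911

911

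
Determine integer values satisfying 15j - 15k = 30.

Step 1: Check solvability.
gcd(15, 15) = 15
Since 15 divides 30, solutions exist.

Step 2: Apply extended Euclidean algorithm to find gcd.
We find integers such that 15*x0 + 15*y0 = 15

Step 3: Scale the particular solution.
Multiply by 30/15 = 2:
j = 0, k = -2

Step 4: Verify.
15*(0) - 15*(-2) = 30 = 30 ✓

j = 0, k = -2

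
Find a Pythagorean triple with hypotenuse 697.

We need a² + b² = 697² = 485809.
Trying: 185² + 672² = 34225 + 451584 = 485809 ✓

(185, 672, 697)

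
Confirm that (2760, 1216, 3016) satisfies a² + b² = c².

Compute a² + b² = 2760² + 1216² = 7617600 + 1478656 = 9096256
Compute c² = 3016² = 9096256
Since 9096256 = 9096256, confirmed.

Yes, it is a Pythagorean triple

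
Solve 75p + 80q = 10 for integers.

Step 1: Check solvability.
gcd(75, 80) = 5
Since 5 divides 10, solutions exist.

Step 2: Apply extended Euclidean algorithm to find gcd.
We find integers such that 75*x0 + 80*y0 = 5

Step 3: Scale the particular solution.
Multiply by 10/5 = 2:
p = -2, q = 2

Step 4: Verify.
75*(-2) + 80*(2) = 10 = 10 ✓

p = -2, q = 2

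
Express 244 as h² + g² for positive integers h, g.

We need to find integers h, g > 0 such that h² + g² = 244.
Trying h = 10: g² = 244 - 10² = 244 - 100 = 144
g = 12
Check: 10² + 12² = 100 + 144 = 244 ✓

244 = 10² + 12²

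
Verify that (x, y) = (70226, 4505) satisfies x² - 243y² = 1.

Compute x² = 70226² = 4931691076
Compute 243y² = 243·4505² = 243·20295025 = 4931691075
x² - 243y² = 4931691076 - 4931691075 = 1
Since this equals 1, (70226, 4505) is a solution.

Yes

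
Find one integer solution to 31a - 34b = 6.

Step 1: Check solvability.
gcd(31, 34) = 1
Since 1 divides 6, solutions exist.

Step 2: Apply extended Euclidean algorithm to find gcd.
We find integers such that 31*x0 + 34*y0 = 1

Step 3: Scale the particular solution.
Multiply by 6/1 = 6:
a = 66, b = 60

Step 4: Verify.
31*(66) - 34*(60) = 6 = 6 ✓

a = 66, b = 60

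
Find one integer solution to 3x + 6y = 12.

Step 1: Check solvability.
gcd(3, 6) = 3
Since 3 divides 12, solutions exist.

Step 2: Apply extended Euclidean algorithm to find gcd.
We find integers such that 3*x0 + 6*y0 = 3

Step 3: Scale the particular solution.
Multiply by 12/3 = 4:
x = 4, y = 0

Step 4: Verify.
3*(4) + 6*(0) = 12 = 12 ✓

x = 4, y = 0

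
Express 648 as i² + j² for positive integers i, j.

We need to find integers i, j > 0 such that i² + j² = 648.
Trying i = 18: j² = 648 - 18² = 648 - 324 = 324
j = 18
Check: 18² + 18² = 324 + 324 = 648 ✓

648 = 18² + 18²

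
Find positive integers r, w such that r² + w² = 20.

Search for r with 20 - r² a perfect square.
r = 2: 20 - 2² = 20 - 4 = 16 = 4² ✓
So r = 2, w = 4.

r = 2, w = 4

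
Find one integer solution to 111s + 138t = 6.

Step 1: Check solvability.
gcd(111, 138) = 3
Since 3 divides 6, solutions exist.

Step 2: Apply extended Euclidean algorithm to find gcd.
We find integers such that 111*x0 + 138*y0 = 3

Step 3: Scale the particular solution.
Multiply by 6/3 = 2:
s = 10, t = -8

Step 4: Verify.
111*(10) + 138*(-8) = 6 = 6 ✓

s = 10, t = -8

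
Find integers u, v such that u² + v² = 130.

We need to find integers u, v > 0 such that u² + v² = 130.
Trying u = 3: v² = 130 - 3² = 130 - 9 = 121
v = 11
Check: 3² + 11² = 9 + 121 = 130 ✓

130 = 3² + 11²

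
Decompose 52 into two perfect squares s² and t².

We need to find integers s, t > 0 such that s² + t² = 52.
Trying s = 4: t² = 52 - 4² = 52 - 16 = 36
t = 6
Check: 4² + 6² = 16 + 36 = 52 ✓

52 = 4² + 6²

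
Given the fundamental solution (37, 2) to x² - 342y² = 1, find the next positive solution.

Solutions to x² - Dy² = 1 are generated by powers of (x₀ + y₀√D).
The next solution satisfies x₁ + y₁√342 = (x₀ + y₀√342)², giving:
x₁ = x₀² + 342y₀² = 37² + 342·2² = 1369 + 1368 = 2737
y₁ = 2x₀y₀ = 2·37·2 = 148

Verify: 2737² - 342·148² = 7491169 - 7491168 = 1 ✓

x = 2737, y = 148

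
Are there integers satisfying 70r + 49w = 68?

Step 1: Compute gcd(70, 49).
gcd(70, 49) = 7

Step 2: Check divisibility.
Does 7 divide 68? 68 = 7 x 9 + 5, so no.

By the theorem on linear Diophantine equations, 70r + 49w = 68 has integer solutions if and only if gcd(70, 49) divides 68. Since 7 does not divide 68, no solutions exist.

No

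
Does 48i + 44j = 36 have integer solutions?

Step 1: Compute gcd(48, 44).
gcd(48, 44) = 4

Step 2: Check divisibility.
Does 4 divide 36? 36 = 4 x 9, so yes.

By the theorem on linear Diophantine equations, 48i + 44j = 36 has integer solutions if and only if gcd(48, 44) divides 36. Since 4 | 36, solutions exist.

Yes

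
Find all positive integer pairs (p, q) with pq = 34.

The positive divisors of 34 are: 1, 2, 17, 34.
Each divisor d gives the pair (d, 34/d):
(1, 34), (2, 17), (17, 2), (34, 1)

(1, 34), (2, 17), (17, 2), (34, 1)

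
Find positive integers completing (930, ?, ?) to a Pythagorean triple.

We need the other leg and hypotenuse such that 930² + x² = c².
Take x = 2808, c = 2958: 930² + 2808² = 864900 + 7884864 = 8749764 = 2958² ✓
Triple: (930, 2808, 2958)

(930, 2808, 2958)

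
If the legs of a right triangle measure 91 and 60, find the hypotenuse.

c² = a² + b² = 91² + 60² = 8281 + 3600 = 11881
c = 109

109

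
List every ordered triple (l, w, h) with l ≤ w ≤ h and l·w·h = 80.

Iterate l from 1 to ⌊80^(1/3)⌋. For each l dividing 80, iterate w ≥ l with w dividing 80/l, and set h = 80/(l·w).
Triples found (9): (1×1×80), (1×2×40), (1×4×20), (1×5×16), (1×8×10), (2×2×20), (2×4×10), (2×5×8), (4×4×5)

(1×1×80), (1×2×40), (1×4×20), (1×5×16), (1×8×10), (2×2×20), (2×4×10), (2×5×8), (4×4×5)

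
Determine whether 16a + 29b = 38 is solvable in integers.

Step 1: Compute gcd(16, 29).
gcd(16, 29) = 1

Step 2: Check divisibility.
Does 1 divide 38? 38 = 1 x 38, so yes.

By the theorem on linear Diophantine equations, 16a + 29b = 38 has integer solutions if and only if gcd(16, 29) divides 38. Since 1 | 38, solutions exist.

Yes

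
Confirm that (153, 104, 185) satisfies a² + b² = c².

Compute a² + b² = 153² + 104² = 23409 + 10816 = 34225
Compute c² = 185² = 34225
Since 34225 = 34225, confirmed.

Yes, it is a Pythagorean triple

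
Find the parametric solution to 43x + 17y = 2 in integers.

Step 1: Compute gcd(43, 17) = 1.
Since 1 divides 2, solutions exist.

Step 2: Find a particular solution using extended Euclidean algorithm.
We get x₀ = 4, y₀ = -10.
Check: 43*4 + 17*-10 = 2 = 2 ✓

Step 3: Write the general solution.
x = 4 + (17/1)t = 4 + 17t
y = -10 - (43/1)t = -10 - 43t
for any integer t.

x = 4 + 17t, y = -10 - 43t for integer t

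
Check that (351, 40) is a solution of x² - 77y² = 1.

Compute x² = 351² = 123201
Compute 77y² = 77·40² = 77·1600 = 123200
x² - 77y² = 123201 - 123200 = 1
Since this equals 1, (351, 40) is a solution.

Yes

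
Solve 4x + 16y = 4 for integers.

Step 1: Check solvability.
gcd(4, 16) = 4
Since 4 divides 4, solutions exist.

Step 2: Apply extended Euclidean algorithm to find gcd.
We find integers such that 4*x0 + 16*y0 = 4

Step 3: Scale the particular solution.
Multiply by 4/4 = 1:
x = 1, y = 0

Step 4: Verify.
4*(1) + 16*(0) = 4 = 4 ✓

x = 1, y = 0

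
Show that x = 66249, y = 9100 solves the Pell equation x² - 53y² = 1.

Compute x² = 66249² = 4388930001
Compute 53y² = 53·9100² = 53·82810000 = 4388930000
x² - 53y² = 4388930001 - 4388930000 = 1
Since this equals 1, (66249, 9100) is a solution.

Yes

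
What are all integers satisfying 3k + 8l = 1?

Step 1: Compute gcd(3, 8) = 1.
Since 1 divides 1, solutions exist.

Step 2: Find a particular solution using extended Euclidean algorithm.
We get k₀ = 3, l₀ = -1.
Check: 3*3 + 8*-1 = 1 = 1 ✓

Step 3: Write the general solution.
k = 3 + (8/1)t = 3 + 8t
l = -1 - (3/1)t = -1 - 3t
for any integer t.

k = 3 + 8t, l = -1 - 3t for integer t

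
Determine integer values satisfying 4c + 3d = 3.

Step 1: Check solvability.
gcd(4, 3) = 1
Since 1 divides 3, solutions exist.

Step 2: Apply extended Euclidean algorithm to find gcd.
We find integers such that 4*x0 + 3*y0 = 1

Step 3: Scale the particular solution.
Multiply by 3/1 = 3:
c = 3, d = -3

Step 4: Verify.
4*(3) + 3*(-3) = 3 = 3 ✓

c = 3, d = -3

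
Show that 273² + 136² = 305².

Compute a² + b² = 273² + 136² = 74529 + 18496 = 93025
Compute c² = 305² = 93025
Since 93025 = 93025, confirmed.

Yes, it is a Pythagorean triple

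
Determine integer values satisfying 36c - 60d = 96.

Step 1: Check solvability.
gcd(36, 60) = 12
Since 12 divides 96, solutions exist.

Step 2: Apply extended Euclidean algorithm to find gcd.
We find integers such that 36*x0 + 60*y0 = 12

Step 3: Scale the particular solution.
Multiply by 96/12 = 8:
c = 16, d = 8

Step 4: Verify.
36*(16) - 60*(8) = 96 = 96 ✓

c = 16, d = 8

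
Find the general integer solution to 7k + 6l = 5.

Step 1: Compute gcd(7, 6) = 1.
Since 1 divides 5, solutions exist.

Step 2: Find a particular solution using extended Euclidean algorithm.
We get k₀ = 5, l₀ = -5.
Check: 7*5 + 6*-5 = 5 = 5 ✓

Step 3: Write the general solution.
k = 5 + (6/1)t = 5 + 6t
l = -5 - (7/1)t = -5 - 7t
for any integer t.

k = 5 + 6t, l = -5 - 7t for integer t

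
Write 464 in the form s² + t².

We need to find integers s, t > 0 such that s² + t² = 464.
Trying s = 8: t² = 464 - 8² = 464 - 64 = 400
t = 20
Check: 8² + 20² = 64 + 400 = 464 ✓

464 = 8² + 20²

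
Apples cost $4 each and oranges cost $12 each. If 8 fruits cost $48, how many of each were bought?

Let a = apples, o = oranges.
a + o = 8
4a + 12o = 48
Substitute o = 8 - a:
4a + 12(8 - a) = 48
(4 - 12)a = 48 - 96
-8a = -48
a = 6, o = 8 - 6 = 2

Apples: 6, Oranges: 2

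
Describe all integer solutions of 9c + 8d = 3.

Step 1: Compute gcd(9, 8) = 1.
Since 1 divides 3, solutions exist.

Step 2: Find a particular solution using extended Euclidean algorithm.
We get c₀ = 3, d₀ = -3.
Check: 9*3 + 8*-3 = 3 = 3 ✓

Step 3: Write the general solution.
c = 3 + (8/1)t = 3 + 8t
d = -3 - (9/1)t = -3 - 9t
for any integer t.

c = 3 + 8t, d = -3 - 9t for integer t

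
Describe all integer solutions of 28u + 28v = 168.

Step 1: Compute gcd(28, 28) = 28.
Since 28 divides 168, solutions exist.

Step 2: Find a particular solution using extended Euclidean algorithm.
We get u₀ = 0, v₀ = 6.
Check: 28*0 + 28*6 = 168 = 168 ✓

Step 3: Write the general solution.
u = 0 + (28/28)t = 0 + 1t
v = 6 - (28/28)t = 6 - 1t
for any integer t.

u = 0 + 1t, v = 6 - 1t for integer t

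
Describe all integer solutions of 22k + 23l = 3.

Step 1: Compute gcd(22, 23) = 1.
Since 1 divides 3, solutions exist.

Step 2: Find a particular solution using extended Euclidean algorithm.
We get k₀ = -3, l₀ = 3.
Check: 22*-3 + 23*3 = 3 = 3 ✓

Step 3: Write the general solution.
k = -3 + (23/1)t = -3 + 23t
l = 3 - (22/1)t = 3 - 22t
for any integer t.

k = -3 + 23t, l = 3 - 22t for integer t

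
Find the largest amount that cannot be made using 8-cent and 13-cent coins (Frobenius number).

For two coprime denominations a and b, the Frobenius number (largest value not representable as a non-negative combination) is ab - a - b.
Here gcd(8, 13) = 1, so they are coprime.
F(8, 13) = 8·13 - 8 - 13 = 104 - 21 = 83

83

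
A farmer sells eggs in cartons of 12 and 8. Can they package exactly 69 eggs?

We need non-negative a, b with 12a + 8b = 69.
gcd(12, 8) = 4, and 4 does not divide 69.
No integer solutions exist.

No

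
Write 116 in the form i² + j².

We need to find integers i, j > 0 such that i² + j² = 116.
Trying i = 4: j² = 116 - 4² = 116 - 16 = 100
j = 10
Check: 4² + 10² = 16 + 100 = 116 ✓

116 = 4² + 10²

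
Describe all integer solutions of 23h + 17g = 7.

Step 1: Compute gcd(23, 17) = 1.
Since 1 divides 7, solutions exist.

Step 2: Find a particular solution using extended Euclidean algorithm.
We get h₀ = 21, g₀ = -28.
Check: 23*21 + 17*-28 = 7 = 7 ✓

Step 3: Write the general solution.
h = 21 + (17/1)t = 21 + 17t
g = -28 - (23/1)t = -28 - 23t
for any integer t.

h = 21 + 17t, g = -28 - 23t for integer t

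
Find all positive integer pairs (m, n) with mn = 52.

The positive divisors of 52 are: 1, 2, 4, 13, 26, 52.
Each divisor d gives the pair (d, 52/d):
(1, 52), (2, 26), (4, 13), (13, 4), (26, 2), (52, 1)

(1, 52), (2, 26), (4, 13), (13, 4), (26, 2), (52, 1)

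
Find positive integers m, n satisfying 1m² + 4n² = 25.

Try small values of m and check whether (25 - 1m²)/4 is a perfect square.
m = 3: 1·3² = 9, so 4n² = 25 - 9 = 16, giving n² = 4, n = 2.
Check: 1·3² + 4·2² = 9 + 16 = 25 ✓

m = 3, n = 2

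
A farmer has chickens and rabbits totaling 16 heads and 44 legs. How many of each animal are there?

Let c = chickens, r = rabbits.
Heads: c + r = 16
Legs: 2c + 4r = 44
From the first equation, c = 16 - r. Substitute:
2(16 - r) + 4r = 44
32 + 2r = 44
r = (44 - 32)/2 = 6
c = 16 - 6 = 10

Chickens: 10, Rabbits: 6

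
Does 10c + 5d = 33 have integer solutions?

Step 1: Compute gcd(10, 5).
gcd(10, 5) = 5

Step 2: Check divisibility.
Does 5 divide 33? 33 = 5 x 6 + 3, so no.

By the theorem on linear Diophantine equations, 10c + 5d = 33 has integer solutions if and only if gcd(10, 5) divides 33. Since 5 does not divide 33, no solutions exist.

No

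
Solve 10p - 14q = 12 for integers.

Step 1: Check solvability.
gcd(10, 14) = 2
Since 2 divides 12, solutions exist.

Step 2: Apply extended Euclidean algorithm to find gcd.
We find integers such that 10*x0 + 14*y0 = 2

Step 3: Scale the particular solution.
Multiply by 12/2 = 6:
p = 18, q = 12

Step 4: Verify.
10*(18) - 14*(12) = 12 = 12 ✓

p = 18, q = 12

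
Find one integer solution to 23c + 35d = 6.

Step 1: Check solvability.
gcd(23, 35) = 1
Since 1 divides 6, solutions exist.

Step 2: Apply extended Euclidean algorithm to find gcd.
We find integers such that 23*x0 + 35*y0 = 1

Step 3: Scale the particular solution.
Multiply by 6/1 = 6:
c = -18, d = 12

Step 4: Verify.
23*(-18) + 35*(12) = 6 = 6 ✓

c = -18, d = 12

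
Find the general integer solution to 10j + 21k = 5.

Step 1: Compute gcd(10, 21) = 1.
Since 1 divides 5, solutions exist.

Step 2: Find a particular solution using extended Euclidean algorithm.
We get j₀ = -10, k₀ = 5.
Check: 10*-10 + 21*5 = 5 = 5 ✓

Step 3: Write the general solution.
j = -10 + (21/1)t = -10 + 21t
k = 5 - (10/1)t = 5 - 10t
for any integer t.

j = -10 + 21t, k = 5 - 10t for integer t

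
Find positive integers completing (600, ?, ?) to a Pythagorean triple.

We need the other leg and hypotenuse such that 600² + x² = c².
Take x = 481, c = 769: 600² + 481² = 360000 + 231361 = 591361 = 769² ✓
Triple: (481, 600, 769)

(481, 600, 769)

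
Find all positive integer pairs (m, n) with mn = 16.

The positive divisors of 16 are: 1, 2, 4, 8, 16.
Each divisor d gives the pair (d, 16/d):
(1, 16), (2, 8), (4, 4), (8, 2), (16, 1)

(1, 16), (2, 8), (4, 4), (8, 2), (16, 1)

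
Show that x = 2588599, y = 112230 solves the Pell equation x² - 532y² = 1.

Compute x² = 2588599² = 6700844782801
Compute 532y² = 532·112230² = 532·12595572900 = 6700844782800
x² - 532y² = 6700844782801 - 6700844782800 = 1
Since this equals 1, (2588599, 112230) is a solution.

Yes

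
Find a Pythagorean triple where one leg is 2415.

We need the other leg and hypotenuse such that 2415² + x² = c².
Take x = 1064, c = 2639: 2415² + 1064² = 5832225 + 1132096 = 6964321 = 2639² ✓
Triple: (2415, 1064, 2639)

(2415, 1064, 2639)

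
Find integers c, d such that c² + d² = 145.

We need to find integers c, d > 0 such that c² + d² = 145.
Trying c = 1: d² = 145 - 1² = 145 - 1 = 144
d = 12
Check: 1² + 12² = 1 + 144 = 145 ✓

145 = 1² + 12²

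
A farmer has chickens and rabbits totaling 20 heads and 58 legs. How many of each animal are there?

Let c = chickens, r = rabbits.
Heads: c + r = 20
Legs: 2c + 4r = 58
From the first equation, c = 20 - r. Substitute:
2(20 - r) + 4r = 58
40 + 2r = 58
r = (58 - 40)/2 = 9
c = 20 - 9 = 11

Chickens: 11, Rabbits: 9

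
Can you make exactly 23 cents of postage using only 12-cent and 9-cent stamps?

We need non-negative x, y with 12x + 9y = 23.
gcd(12, 9) = 3, and 3 does not divide 23.
No integer solutions exist, so certainly no non-negative ones.

No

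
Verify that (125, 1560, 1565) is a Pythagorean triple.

Compute a² + b²:
125² + 1560² = 15625 + 2433600 = 2449225
Compute c²:
1565² = 2449225
Since 2449225 = 2449225, it is a Pythagorean triple.

Yes, it is a Pythagorean triple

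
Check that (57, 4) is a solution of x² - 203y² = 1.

Compute x² = 57² = 3249
Compute 203y² = 203·4² = 203·16 = 3248
x² - 203y² = 3249 - 3248 = 1
Since this equals 1, (57, 4) is a solution.

Yes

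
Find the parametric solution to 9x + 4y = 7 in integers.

Step 1: Compute gcd(9, 4) = 1.
Since 1 divides 7, solutions exist.

Step 2: Find a particular solution using extended Euclidean algorithm.
We get x₀ = 7, y₀ = -14.
Check: 9*7 + 4*-14 = 7 = 7 ✓

Step 3: Write the general solution.
x = 7 + (4/1)t = 7 + 4t
y = -14 - (9/1)t = -14 - 9t
for any integer t.

x = 7 + 4t, y = -14 - 9t for integer t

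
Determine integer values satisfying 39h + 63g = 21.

Step 1: Check solvability.
gcd(39, 63) = 3
Since 3 divides 21, solutions exist.

Step 2: Apply extended Euclidean algorithm to find gcd.
We find integers such that 39*x0 + 63*y0 = 3

Step 3: Scale the particular solution.
Multiply by 21/3 = 7:
h = -56, g = 35

Step 4: Verify.
39*(-56) + 63*(35) = 21 = 21 ✓

h = -56, g = 35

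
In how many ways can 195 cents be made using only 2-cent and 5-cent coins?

We need non-negative integers (x, y) with 2x + 5y = 195.
For each x from 0 to 97, check if (195 - 2x) is a non-negative multiple of 5.
Solutions (x, y): (0,39), (5,37), (10,35), (15,33), ...
Count: 20

20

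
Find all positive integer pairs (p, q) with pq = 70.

The positive divisors of 70 are: 1, 2, 5, 7, 10, 14, 35, 70.
Each divisor d gives the pair (d, 70/d):
(1, 70), (2, 35), (5, 14), (7, 10), (10, 7), (14, 5), (35, 2), (70, 1)

(1, 70), (2, 35), (5, 14), (7, 10), (10, 7), (14, 5), (35, 2), (70, 1)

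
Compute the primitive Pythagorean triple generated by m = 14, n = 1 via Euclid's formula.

a = m² - n² = 196 - 1 = 195
b = 2mn = 2·14·1 = 28
c = m² + n² = 196 + 1 = 197
Verify: 195² + 28² = 38025 + 784 = 38809 = 197² ✓

(195, 28, 197)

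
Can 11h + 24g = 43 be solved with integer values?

Step 1: Compute gcd(11, 24).
gcd(11, 24) = 1

Step 2: Check divisibility.
Does 1 divide 43? 43 = 1 x 43, so yes.

By the theorem on linear Diophantine equations, 11h + 24g = 43 has integer solutions if and only if gcd(11, 24) divides 43. Since 1 | 43, solutions exist.

Yes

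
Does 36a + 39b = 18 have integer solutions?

Step 1: Compute gcd(36, 39).
gcd(36, 39) = 3

Step 2: Check divisibility.
Does 3 divide 18? 18 = 3 x 6, so yes.

By the theorem on linear Diophantine equations, 36a + 39b = 18 has integer solutions if and only if gcd(36, 39) divides 18. Since 3 | 18, solutions exist.

Yes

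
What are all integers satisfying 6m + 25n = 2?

Step 1: Compute gcd(6, 25) = 1.
Since 1 divides 2, solutions exist.

Step 2: Find a particular solution using extended Euclidean algorithm.
We get m₀ = -8, n₀ = 2.
Check: 6*-8 + 25*2 = 2 = 2 ✓

Step 3: Write the general solution.
m = -8 + (25/1)t = -8 + 25t
n = 2 - (6/1)t = 2 - 6t
for any integer t.

m = -8 + 25t, n = 2 - 6t for integer t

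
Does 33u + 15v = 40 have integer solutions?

Step 1: Compute gcd(33, 15).
gcd(33, 15) = 3

Step 2: Check divisibility.
Does 3 divide 40? 40 = 3 x 13 + 1, so no.

By the theorem on linear Diophantine equations, 33u + 15v = 40 has integer solutions if and only if gcd(33, 15) divides 40. Since 3 does not divide 40, no solutions exist.

No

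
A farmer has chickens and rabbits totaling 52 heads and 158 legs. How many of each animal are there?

Let c = chickens, r = rabbits.
Heads: c + r = 52
Legs: 2c + 4r = 158
From the first equation, c = 52 - r. Substitute:
2(52 - r) + 4r = 158
104 + 2r = 158
r = (158 - 104)/2 = 27
c = 52 - 27 = 25

Chickens: 25, Rabbits: 27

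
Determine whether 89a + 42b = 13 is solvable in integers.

Step 1: Compute gcd(89, 42).
gcd(89, 42) = 1

Step 2: Check divisibility.
Does 1 divide 13? 13 = 1 x 13, so yes.

By the theorem on linear Diophantine equations, 89a + 42b = 13 has integer solutions if and only if gcd(89, 42) divides 13. Since 1 | 13, solutions exist.

Yes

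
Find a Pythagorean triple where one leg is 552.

We need the other leg and hypotenuse such that 552² + x² = c².
Take x = 385, c = 673: 552² + 385² = 304704 + 148225 = 452929 = 673² ✓
Triple: (385, 552, 673)

(385, 552, 673)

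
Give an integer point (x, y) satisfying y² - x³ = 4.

Try small integer x values and check whether x³ + 4 is a perfect square.
x = 0: x³ + 4 = 0³ + 4 = 0 + 4 = 4
Is 4 a perfect square? 2² = 4 ✓
So (x, y) = (0, -2) is a solution.

x = 0, y = -2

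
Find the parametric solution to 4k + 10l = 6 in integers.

Step 1: Compute gcd(4, 10) = 2.
Since 2 divides 6, solutions exist.

Step 2: Find a particular solution using extended Euclidean algorithm.
We get k₀ = -6, l₀ = 3.
Check: 4*-6 + 10*3 = 6 = 6 ✓

Step 3: Write the general solution.
k = -6 + (10/2)t = -6 + 5t
l = 3 - (4/2)t = 3 - 2t
for any integer t.

k = -6 + 5t, l = 3 - 2t for integer t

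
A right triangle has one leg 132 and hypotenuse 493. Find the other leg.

a² = c² - b² = 243049 - 17424 = 225625
a = 475

475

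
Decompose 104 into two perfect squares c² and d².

We need to find integers c, d > 0 such that c² + d² = 104.
Trying c = 2: d² = 104 - 2² = 104 - 4 = 100
d = 10
Check: 2² + 10² = 4 + 100 = 104 ✓

104 = 2² + 10²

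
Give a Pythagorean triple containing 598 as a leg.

We need the other leg and hypotenuse such that 598² + x² = c².
Take x = 360, c = 698: 598² + 360² = 357604 + 129600 = 487204 = 698² ✓
Triple: (598, 360, 698)

(598, 360, 698)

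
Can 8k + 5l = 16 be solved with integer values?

Step 1: Compute gcd(8, 5).
gcd(8, 5) = 1

Step 2: Check divisibility.
Does 1 divide 16? 16 = 1 x 16, so yes.

By the theorem on linear Diophantine equations, 8k + 5l = 16 has integer solutions if and only if gcd(8, 5) divides 16. Since 1 | 16, solutions exist.

Yes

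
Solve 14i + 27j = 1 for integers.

Step 1: Check solvability.
gcd(14, 27) = 1
Since 1 divides 1, solutions exist.

Step 2: Apply extended Euclidean algorithm to find gcd.
We find integers such that 14*x0 + 27*y0 = 1

Step 3: Scale the particular solution.
Multiply by 1/1 = 1:
i = 2, j = -1

Step 4: Verify.
14*(2) + 27*(-1) = 1 = 1 ✓

i = 2, j = -1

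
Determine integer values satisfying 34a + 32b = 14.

Step 1: Check solvability.
gcd(34, 32) = 2
Since 2 divides 14, solutions exist.

Step 2: Apply extended Euclidean algorithm to find gcd.
We find integers such that 34*x0 + 32*y0 = 2

Step 3: Scale the particular solution.
Multiply by 14/2 = 7:
a = 7, b = -7

Step 4: Verify.
34*(7) + 32*(-7) = 14 = 14 ✓

a = 7, b = -7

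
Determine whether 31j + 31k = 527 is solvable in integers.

Step 1: Compute gcd(31, 31).
gcd(31, 31) = 31

Step 2: Check divisibility.
Does 31 divide 527? 527 = 31 x 17, so yes.

By the theorem on linear Diophantine equations, 31j + 31k = 527 has integer solutions if and only if gcd(31, 31) divides 527. Since 31 | 527, solutions exist.

Yes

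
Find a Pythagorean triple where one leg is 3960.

We need the other leg and hypotenuse such that 3960² + x² = c².
Take x = 4674, c = 6126: 3960² + 4674² = 15681600 + 21846276 = 37527876 = 6126² ✓
Triple: (4674, 3960, 6126)

(4674, 3960, 6126)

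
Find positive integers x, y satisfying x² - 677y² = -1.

We need x² = 677y² - 1. Try successive y:
y = 1: x² = 677·1² - 1 = 676 = 26² ✓
Check: 26² - 677·1² = 676 - 677 = -1 ✓

x = 26, y = 1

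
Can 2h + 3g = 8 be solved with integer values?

Step 1: Compute gcd(2, 3).
gcd(2, 3) = 1

Step 2: Check divisibility.
Does 1 divide 8? 8 = 1 x 8, so yes.

By the theorem on linear Diophantine equations, 2h + 3g = 8 has integer solutions if and only if gcd(2, 3) divides 8. Since 1 | 8, solutions exist.

Yes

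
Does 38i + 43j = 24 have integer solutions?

Step 1: Compute gcd(38, 43).
gcd(38, 43) = 1

Step 2: Check divisibility.
Does 1 divide 24? 24 = 1 x 24, so yes.

By the theorem on linear Diophantine equations, 38i + 43j = 24 has integer solutions if and only if gcd(38, 43) divides 24. Since 1 | 24, solutions exist.

Yes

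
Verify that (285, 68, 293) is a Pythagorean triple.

Compute a² + b² = 285² + 68² = 81225 + 4624 = 85849
Compute c² = 293² = 85849
Since 85849 = 85849, confirmed.

Yes, it is a Pythagorean triple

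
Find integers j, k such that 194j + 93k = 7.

Step 1: Check solvability.
gcd(194, 93) = 1
Since 1 divides 7, solutions exist.

Step 2: Apply extended Euclidean algorithm to find gcd.
We find integers such that 194*x0 + 93*y0 = 1

Step 3: Scale the particular solution.
Multiply by 7/1 = 7:
j = 245, k = -511

Step 4: Verify.
194*(245) + 93*(-511) = 7 = 7 ✓

j = 245, k = -511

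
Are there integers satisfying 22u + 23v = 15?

Step 1: Compute gcd(22, 23).
gcd(22, 23) = 1

Step 2: Check divisibility.
Does 1 divide 15? 15 = 1 x 15, so yes.

By the theorem on linear Diophantine equations, 22u + 23v = 15 has integer solutions if and only if gcd(22, 23) divides 15. Since 1 | 15, solutions exist.

Yes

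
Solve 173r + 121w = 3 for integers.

Step 1: Check solvability.
gcd(173, 121) = 1
Since 1 divides 3, solutions exist.

Step 2: Apply extended Euclidean algorithm to find gcd.
We find integers such that 173*x0 + 121*y0 = 1

Step 3: Scale the particular solution.
Multiply by 3/1 = 3:
r = 21, w = -30

Step 4: Verify.
173*(21) + 121*(-30) = 3 = 3 ✓

r = 21, w = -30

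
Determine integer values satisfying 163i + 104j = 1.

Step 1: Check solvability.
gcd(163, 104) = 1
Since 1 divides 1, solutions exist.

Step 2: Apply extended Euclidean algorithm to find gcd.
We find integers such that 163*x0 + 104*y0 = 1

Step 3: Scale the particular solution.
Multiply by 1/1 = 1:
i = -37, j = 58

Step 4: Verify.
163*(-37) + 104*(58) = 1 = 1 ✓

i = -37, j = 58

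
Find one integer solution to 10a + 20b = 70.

Step 1: Check solvability.
gcd(10, 20) = 10
Since 10 divides 70, solutions exist.

Step 2: Apply extended Euclidean algorithm to find gcd.
We find integers such that 10*x0 + 20*y0 = 10

Step 3: Scale the particular solution.
Multiply by 70/10 = 7:
a = 7, b = 0

Step 4: Verify.
10*(7) + 20*(0) = 70 = 70 ✓

a = 7, b = 0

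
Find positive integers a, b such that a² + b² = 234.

Search for a with 234 - a² a perfect square.
a = 3: 234 - 3² = 234 - 9 = 225 = 15² ✓
So a = 3, b = 15.

a = 3, b = 15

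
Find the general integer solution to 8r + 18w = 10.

Step 1: Compute gcd(8, 18) = 2.
Since 2 divides 10, solutions exist.

Step 2: Find a particular solution using extended Euclidean algorithm.
We get r₀ = -10, w₀ = 5.
Check: 8*-10 + 18*5 = 10 = 10 ✓

Step 3: Write the general solution.
r = -10 + (18/2)t = -10 + 9t
w = 5 - (8/2)t = 5 - 4t
for any integer t.

r = -10 + 9t, w = 5 - 4t for integer t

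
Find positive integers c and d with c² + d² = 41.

We need to find integers c, d > 0 such that c² + d² = 41.
Trying c = 4: d² = 41 - 4² = 41 - 16 = 25
d = 5
Check: 4² + 5² = 16 + 25 = 41 ✓

41 = 4² + 5²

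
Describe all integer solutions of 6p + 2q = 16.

Step 1: Compute gcd(6, 2) = 2.
Since 2 divides 16, solutions exist.

Step 2: Find a particular solution using extended Euclidean algorithm.
We get p₀ = 0, q₀ = 8.
Check: 6*0 + 2*8 = 16 = 16 ✓

Step 3: Write the general solution.
p = 0 + (2/2)t = 0 + 1t
q = 8 - (6/2)t = 8 - 3t
for any integer t.

p = 0 + 1t, q = 8 - 3t for integer t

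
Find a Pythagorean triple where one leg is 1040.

We need the other leg and hypotenuse such that 1040² + x² = c².
Take x = 1152, c = 1552: 1040² + 1152² = 1081600 + 1327104 = 2408704 = 1552² ✓
Triple: (1040, 1152, 1552)

(1040, 1152, 1552)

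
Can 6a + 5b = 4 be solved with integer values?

Step 1: Compute gcd(6, 5).
gcd(6, 5) = 1

Step 2: Check divisibility.
Does 1 divide 4? 4 = 1 x 4, so yes.

By the theorem on linear Diophantine equations, 6a + 5b = 4 has integer solutions if and only if gcd(6, 5) divides 4. Since 1 | 4, solutions exist.

Yes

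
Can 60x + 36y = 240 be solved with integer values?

Step 1: Compute gcd(60, 36).
gcd(60, 36) = 12

Step 2: Check divisibility.
Does 12 divide 240? 240 = 12 x 20, so yes.

By the theorem on linear Diophantine equations, 60x + 36y = 240 has integer solutions if and only if gcd(60, 36) divides 240. Since 12 | 240, solutions exist.

Yes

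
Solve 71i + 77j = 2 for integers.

Step 1: Check solvability.
gcd(71, 77) = 1
Since 1 divides 2, solutions exist.

Step 2: Apply extended Euclidean algorithm to find gcd.
We find integers such that 71*x0 + 77*y0 = 1

Step 3: Scale the particular solution.
Multiply by 2/1 = 2:
i = -26, j = 24

Step 4: Verify.
71*(-26) + 77*(24) = 2 = 2 ✓

i = -26, j = 24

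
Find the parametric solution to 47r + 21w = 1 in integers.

Step 1: Compute gcd(47, 21) = 1.
Since 1 divides 1, solutions exist.

Step 2: Find a particular solution using extended Euclidean algorithm.
We get r₀ = -4, w₀ = 9.
Check: 47*-4 + 21*9 = 1 = 1 ✓

Step 3: Write the general solution.
r = -4 + (21/1)t = -4 + 21t
w = 9 - (47/1)t = 9 - 47t
for any integer t.

r = -4 + 21t, w = 9 - 47t for integer t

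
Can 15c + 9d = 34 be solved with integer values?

Step 1: Compute gcd(15, 9).
gcd(15, 9) = 3

Step 2: Check divisibility.
Does 3 divide 34? 34 = 3 x 11 + 1, so no.

By the theorem on linear Diophantine equations, 15c + 9d = 34 has integer solutions if and only if gcd(15, 9) divides 34. Since 3 does not divide 34, no solutions exist.

No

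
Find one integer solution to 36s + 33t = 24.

Step 1: Check solvability.
gcd(36, 33) = 3
Since 3 divides 24, solutions exist.

Step 2: Apply extended Euclidean algorithm to find gcd.
We find integers such that 36*x0 + 33*y0 = 3

Step 3: Scale the particular solution.
Multiply by 24/3 = 8:
s = 8, t = -8

Step 4: Verify.
36*(8) + 33*(-8) = 24 = 24 ✓

s = 8, t = -8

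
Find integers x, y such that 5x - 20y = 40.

Step 1: Check solvability.
gcd(5, 20) = 5
Since 5 divides 40, solutions exist.

Step 2: Apply extended Euclidean algorithm to find gcd.
We find integers such that 5*x0 + 20*y0 = 5

Step 3: Scale the particular solution.
Multiply by 40/5 = 8:
x = 8, y = 0

Step 4: Verify.
5*(8) - 20*(0) = 40 = 40 ✓

x = 8, y = 0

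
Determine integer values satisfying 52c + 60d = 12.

Step 1: Check solvability.
gcd(52, 60) = 4
Since 4 divides 12, solutions exist.

Step 2: Apply extended Euclidean algorithm to find gcd.
We find integers such that 52*x0 + 60*y0 = 4

Step 3: Scale the particular solution.
Multiply by 12/4 = 3:
c = 21, d = -18

Step 4: Verify.
52*(21) + 60*(-18) = 12 = 12 ✓

c = 21, d = -18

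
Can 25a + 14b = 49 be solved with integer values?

Step 1: Compute gcd(25, 14).
gcd(25, 14) = 1

Step 2: Check divisibility.
Does 1 divide 49? 49 = 1 x 49, so yes.

By the theorem on linear Diophantine equations, 25a + 14b = 49 has integer solutions if and only if gcd(25, 14) divides 49. Since 1 | 49, solutions exist.

Yes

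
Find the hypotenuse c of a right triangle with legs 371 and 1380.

c² = a² + b² = 371² + 1380² = 137641 + 1904400 = 2042041
c = sqrt(2042041) = 1429

1429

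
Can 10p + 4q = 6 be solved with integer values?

Step 1: Compute gcd(10, 4).
gcd(10, 4) = 2

Step 2: Check divisibility.
Does 2 divide 6? 6 = 2 x 3, so yes.

By the theorem on linear Diophantine equations, 10p + 4q = 6 has integer solutions if and only if gcd(10, 4) divides 6. Since 2 | 6, solutions exist.

Yes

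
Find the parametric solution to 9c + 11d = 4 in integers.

Step 1: Compute gcd(9, 11) = 1.
Since 1 divides 4, solutions exist.

Step 2: Find a particular solution using extended Euclidean algorithm.
We get c₀ = 20, d₀ = -16.
Check: 9*20 + 11*-16 = 4 = 4 ✓

Step 3: Write the general solution.
c = 20 + (11/1)t = 20 + 11t
d = -16 - (9/1)t = -16 - 9t
for any integer t.

c = 20 + 11t, d = -16 - 9t for integer t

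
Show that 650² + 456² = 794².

Compute a² + b²:
650² + 456² = 422500 + 207936 = 630436
Compute c²:
794² = 630436
Since 630436 = 630436, it is a Pythagorean triple.

Yes, it is a Pythagorean triple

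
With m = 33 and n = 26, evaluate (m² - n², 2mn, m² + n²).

a = m² - n² = 1089 - 676 = 413
b = 2mn = 2·33·26 = 1716
c = m² + n² = 1089 + 676 = 1765
Verify: 413² + 1716² = 170569 + 2944656 = 3115225 = 1765² ✓

(413, 1716, 1765)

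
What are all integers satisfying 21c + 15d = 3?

Step 1: Compute gcd(21, 15) = 3.
Since 3 divides 3, solutions exist.

Step 2: Find a particular solution using extended Euclidean algorithm.
We get c₀ = -2, d₀ = 3.
Check: 21*-2 + 15*3 = 3 = 3 ✓

Step 3: Write the general solution.
c = -2 + (15/3)t = -2 + 5t
d = 3 - (21/3)t = 3 - 7t
for any integer t.

c = -2 + 5t, d = 3 - 7t for integer t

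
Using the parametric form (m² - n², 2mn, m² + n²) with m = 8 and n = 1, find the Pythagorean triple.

a = m² - n² = 64 - 1 = 63
b = 2mn = 2·8·1 = 16
c = m² + n² = 64 + 1 = 65
Verify: 63² + 16² = 3969 + 256 = 4225 = 65² ✓

(63, 16, 65)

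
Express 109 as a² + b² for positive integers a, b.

We need to find integers a, b > 0 such that a² + b² = 109.
Trying a = 3: b² = 109 - 3² = 109 - 9 = 100
b = 10
Check: 3² + 10² = 9 + 100 = 109 ✓

109 = 3² + 10²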